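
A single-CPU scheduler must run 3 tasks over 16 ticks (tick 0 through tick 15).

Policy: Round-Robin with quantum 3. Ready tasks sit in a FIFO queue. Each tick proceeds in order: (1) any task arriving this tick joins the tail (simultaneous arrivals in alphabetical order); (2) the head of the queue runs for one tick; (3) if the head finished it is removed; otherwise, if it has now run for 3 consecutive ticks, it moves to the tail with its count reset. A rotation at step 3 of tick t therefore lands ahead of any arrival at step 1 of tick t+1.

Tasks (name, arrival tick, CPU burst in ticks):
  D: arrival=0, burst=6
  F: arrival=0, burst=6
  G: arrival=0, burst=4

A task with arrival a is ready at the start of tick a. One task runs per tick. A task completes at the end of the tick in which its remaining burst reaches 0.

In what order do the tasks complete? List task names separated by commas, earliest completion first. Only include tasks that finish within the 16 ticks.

t=0: queue=[D,F,G] q_used=0 → run D
t=1: queue=[D,F,G] q_used=1 → run D
t=2: queue=[D,F,G] q_used=2 → run D
t=3: queue=[F,G,D] q_used=0 → run F
t=4: queue=[F,G,D] q_used=1 → run F
t=5: queue=[F,G,D] q_used=2 → run F
t=6: queue=[G,D,F] q_used=0 → run G
t=7: queue=[G,D,F] q_used=1 → run G
t=8: queue=[G,D,F] q_used=2 → run G
t=9: queue=[D,F,G] q_used=0 → run D
t=10: queue=[D,F,G] q_used=1 → run D
t=11: queue=[D,F,G] q_used=2 → run D
t=12: queue=[F,G] q_used=0 → run F
t=13: queue=[F,G] q_used=1 → run F
t=14: queue=[F,G] q_used=2 → run F
t=15: queue=[G] q_used=0 → run G

completion order = D, F, G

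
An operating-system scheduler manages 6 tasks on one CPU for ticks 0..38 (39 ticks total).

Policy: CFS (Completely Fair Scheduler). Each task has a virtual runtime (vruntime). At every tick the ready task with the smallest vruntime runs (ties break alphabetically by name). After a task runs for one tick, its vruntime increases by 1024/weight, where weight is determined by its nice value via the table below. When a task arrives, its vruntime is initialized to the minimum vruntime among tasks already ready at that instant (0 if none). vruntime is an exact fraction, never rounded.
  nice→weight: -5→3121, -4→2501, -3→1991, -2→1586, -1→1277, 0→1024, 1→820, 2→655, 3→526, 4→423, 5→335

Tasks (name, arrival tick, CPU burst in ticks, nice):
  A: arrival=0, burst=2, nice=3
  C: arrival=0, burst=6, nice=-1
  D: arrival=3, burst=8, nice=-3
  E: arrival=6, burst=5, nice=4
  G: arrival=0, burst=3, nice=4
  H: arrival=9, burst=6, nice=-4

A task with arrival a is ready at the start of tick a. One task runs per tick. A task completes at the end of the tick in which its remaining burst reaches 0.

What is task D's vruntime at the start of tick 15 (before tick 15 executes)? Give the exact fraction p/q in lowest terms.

t=0: vr[A=0 C=0 G=0] → run A
t=1: vr[A=512/263 C=0 G=0] → run C
t=2: vr[A=512/263 C=1024/1277 G=0] → run G
t=3: vr[A=512/263 C=1024/1277 D=1024/1277 G=1024/423] → run C
t=4: vr[A=512/263 C=2048/1277 D=1024/1277 G=1024/423] → run D
t=5: vr[A=512/263 C=2048/1277 D=3346432/2542507 G=1024/423] → run D
t=6: vr[A=512/263 C=2048/1277 D=4654080/2542507 E=2048/1277 G=1024/423] → run C
t=7: vr[A=512/263 C=3072/1277 D=4654080/2542507 E=2048/1277 G=1024/423] → run E
t=8: vr[A=512/263 C=3072/1277 D=4654080/2542507 E=2173952/540171 G=1024/423] → run D
t=9: vr[A=512/263 C=3072/1277 D=5961728/2542507 E=2173952/540171 G=1024/423 H=512/263] → run A
t=10: vr[C=3072/1277 D=5961728/2542507 E=2173952/540171 G=1024/423 H=512/263] → run H
t=11: vr[C=3072/1277 D=5961728/2542507 E=2173952/540171 G=1024/423 H=1549824/657763] → run D
t=12: vr[C=3072/1277 D=7269376/2542507 E=2173952/540171 G=1024/423 H=1549824/657763] → run H
t=13: vr[C=3072/1277 D=7269376/2542507 E=2173952/540171 G=1024/423 H=1819136/657763] → run C
t=14: vr[C=4096/1277 D=7269376/2542507 E=2173952/540171 G=1024/423 H=1819136/657763] → run G
t=15: vr[C=4096/1277 D=7269376/2542507 E=2173952/540171 G=2048/423 H=1819136/657763] → run H
t=16: vr[C=4096/1277 D=7269376/2542507 E=2173952/540171 G=2048/423 H=2088448/657763] → run D
t=17: vr[C=4096/1277 D=8577024/2542507 E=2173952/540171 G=2048/423 H=2088448/657763] → run H
t=18: vr[C=4096/1277 D=8577024/2542507 E=2173952/540171 G=2048/423 H=2357760/657763] → run C
t=19: vr[C=5120/1277 D=8577024/2542507 E=2173952/540171 G=2048/423 H=2357760/657763] → run D
t=20: vr[C=5120/1277 D=9884672/2542507 E=2173952/540171 G=2048/423 H=2357760/657763] → run H
t=21: vr[C=5120/1277 D=9884672/2542507 E=2173952/540171 G=2048/423 H=2627072/657763] → run D
t=22: vr[C=5120/1277 D=11192320/2542507 E=2173952/540171 G=2048/423 H=2627072/657763] → run H
t=23: vr[C=5120/1277 D=11192320/2542507 E=2173952/540171 G=2048/423] → run C
t=24: vr[D=11192320/2542507 E=2173952/540171 G=2048/423] → run E
t=25: vr[D=11192320/2542507 E=3481600/540171 G=2048/423] → run D
t=26: vr[E=3481600/540171 G=2048/423] → run G
t=27: vr[E=3481600/540171] → run E
t=28: vr[E=1596416/180057] → run E
t=29: vr[E=6096896/540171] → run E
t=30: (idle)
t=31: (idle)
t=32: (idle)
t=33: (idle)
t=34: (idle)
t=35: (idle)
t=36: (idle)
t=37: (idle)
t=38: (idle)

vruntime(D, start of tick 15) = 7269376/2542507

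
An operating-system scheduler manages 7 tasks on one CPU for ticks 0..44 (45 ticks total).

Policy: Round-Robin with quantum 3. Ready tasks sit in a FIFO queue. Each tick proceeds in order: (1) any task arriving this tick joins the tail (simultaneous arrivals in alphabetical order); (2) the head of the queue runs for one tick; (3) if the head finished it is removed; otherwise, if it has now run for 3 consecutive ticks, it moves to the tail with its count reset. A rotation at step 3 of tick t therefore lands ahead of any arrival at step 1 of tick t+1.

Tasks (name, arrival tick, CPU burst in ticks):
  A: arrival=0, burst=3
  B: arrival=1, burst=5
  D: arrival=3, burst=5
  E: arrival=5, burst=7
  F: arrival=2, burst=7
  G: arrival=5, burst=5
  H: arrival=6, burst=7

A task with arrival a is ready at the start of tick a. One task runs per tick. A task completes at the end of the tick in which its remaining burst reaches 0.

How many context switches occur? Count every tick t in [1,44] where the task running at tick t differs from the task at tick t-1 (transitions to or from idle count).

context switches = 16

t=0: queue=[A] q_used=0 → run A
t=1: queue=[A,B] q_used=1 → run A
t=2: queue=[A,B,F] q_used=2 → run A
t=3: queue=[B,F,D] q_used=0 → run B
t=4: queue=[B,F,D] q_used=1 → run B
t=5: queue=[B,F,D,E,G] q_used=2 → run B
t=6: queue=[F,D,E,G,B,H] q_used=0 → run F
t=7: queue=[F,D,E,G,B,H] q_used=1 → run F
t=8: queue=[F,D,E,G,B,H] q_used=2 → run F
t=9: queue=[D,E,G,B,H,F] q_used=0 → run D
t=10: queue=[D,E,G,B,H,F] q_used=1 → run D
t=11: queue=[D,E,G,B,H,F] q_used=2 → run D
t=12: queue=[E,G,B,H,F,D] q_used=0 → run E
t=13: queue=[E,G,B,H,F,D] q_used=1 → run E
t=14: queue=[E,G,B,H,F,D] q_used=2 → run E
t=15: queue=[G,B,H,F,D,E] q_used=0 → run G
t=16: queue=[G,B,H,F,D,E] q_used=1 → run G
t=17: queue=[G,B,H,F,D,E] q_used=2 → run G
t=18: queue=[B,H,F,D,E,G] q_used=0 → run B
t=19: queue=[B,H,F,D,E,G] q_used=1 → run B
t=20: queue=[H,F,D,E,G] q_used=0 → run H
t=21: queue=[H,F,D,E,G] q_used=1 → run H
t=22: queue=[H,F,D,E,G] q_used=2 → run H
t=23: queue=[F,D,E,G,H] q_used=0 → run F
t=24: queue=[F,D,E,G,H] q_used=1 → run F
t=25: queue=[F,D,E,G,H] q_used=2 → run F
t=26: queue=[D,E,G,H,F] q_used=0 → run D
t=27: queue=[D,E,G,H,F] q_used=1 → run D
t=28: queue=[E,G,H,F] q_used=0 → run E
t=29: queue=[E,G,H,F] q_used=1 → run E
t=30: queue=[E,G,H,F] q_used=2 → run E
t=31: queue=[G,H,F,E] q_used=0 → run G
t=32: queue=[G,H,F,E] q_used=1 → run G
t=33: queue=[H,F,E] q_used=0 → run H
t=34: queue=[H,F,E] q_used=1 → run H
t=35: queue=[H,F,E] q_used=2 → run H
t=36: queue=[F,E,H] q_used=0 → run F
t=37: queue=[E,H] q_used=0 → run E
t=38: queue=[H] q_used=0 → run H
t=39: (idle)
t=40: (idle)
t=41: (idle)
t=42: (idle)
t=43: (idle)
t=44: (idle)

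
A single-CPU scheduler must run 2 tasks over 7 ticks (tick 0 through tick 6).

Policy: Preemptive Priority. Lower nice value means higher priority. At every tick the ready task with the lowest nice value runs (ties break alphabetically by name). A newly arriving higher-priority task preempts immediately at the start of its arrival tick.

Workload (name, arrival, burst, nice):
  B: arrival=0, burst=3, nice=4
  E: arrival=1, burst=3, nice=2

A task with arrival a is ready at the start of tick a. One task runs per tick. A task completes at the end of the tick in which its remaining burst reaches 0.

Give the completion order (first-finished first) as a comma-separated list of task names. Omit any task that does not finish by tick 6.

t=0: ready={B} → run B
t=1: ready={B,E} → run E
t=2: ready={B,E} → run E
t=3: ready={B,E} → run E
t=4: ready={B} → run B
t=5: ready={B} → run B
t=6: (idle)

completion order = E, B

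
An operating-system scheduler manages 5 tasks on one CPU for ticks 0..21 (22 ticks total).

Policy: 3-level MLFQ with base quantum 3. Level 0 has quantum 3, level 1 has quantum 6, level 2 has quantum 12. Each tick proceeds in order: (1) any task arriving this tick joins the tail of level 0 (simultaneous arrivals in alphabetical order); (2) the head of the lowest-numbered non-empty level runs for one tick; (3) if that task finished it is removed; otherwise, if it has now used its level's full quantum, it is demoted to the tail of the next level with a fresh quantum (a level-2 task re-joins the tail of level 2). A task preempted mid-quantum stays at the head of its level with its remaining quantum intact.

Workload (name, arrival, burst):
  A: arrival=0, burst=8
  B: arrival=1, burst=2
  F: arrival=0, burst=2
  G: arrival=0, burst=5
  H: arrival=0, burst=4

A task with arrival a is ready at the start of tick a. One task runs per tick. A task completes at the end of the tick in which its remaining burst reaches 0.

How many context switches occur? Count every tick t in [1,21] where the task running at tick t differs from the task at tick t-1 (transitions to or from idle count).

context switches = 8

t=0: L0/L1/L2 = AFGH/-/- → run A
t=1: L0/L1/L2 = AFGHB/-/- → run A
t=2: L0/L1/L2 = AFGHB/-/- → run A
t=3: L0/L1/L2 = FGHB/A/- → run F
t=4: L0/L1/L2 = FGHB/A/- → run F
t=5: L0/L1/L2 = GHB/A/- → run G
t=6: L0/L1/L2 = GHB/A/- → run G
t=7: L0/L1/L2 = GHB/A/- → run G
t=8: L0/L1/L2 = HB/AG/- → run H
t=9: L0/L1/L2 = HB/AG/- → run H
t=10: L0/L1/L2 = HB/AG/- → run H
t=11: L0/L1/L2 = B/AGH/- → run B
t=12: L0/L1/L2 = B/AGH/- → run B
t=13: L0/L1/L2 = -/AGH/- → run A
t=14: L0/L1/L2 = -/AGH/- → run A
t=15: L0/L1/L2 = -/AGH/- → run A
t=16: L0/L1/L2 = -/AGH/- → run A
t=17: L0/L1/L2 = -/AGH/- → run A
t=18: L0/L1/L2 = -/GH/- → run G
t=19: L0/L1/L2 = -/GH/- → run G
t=20: L0/L1/L2 = -/H/- → run H
t=21: (idle)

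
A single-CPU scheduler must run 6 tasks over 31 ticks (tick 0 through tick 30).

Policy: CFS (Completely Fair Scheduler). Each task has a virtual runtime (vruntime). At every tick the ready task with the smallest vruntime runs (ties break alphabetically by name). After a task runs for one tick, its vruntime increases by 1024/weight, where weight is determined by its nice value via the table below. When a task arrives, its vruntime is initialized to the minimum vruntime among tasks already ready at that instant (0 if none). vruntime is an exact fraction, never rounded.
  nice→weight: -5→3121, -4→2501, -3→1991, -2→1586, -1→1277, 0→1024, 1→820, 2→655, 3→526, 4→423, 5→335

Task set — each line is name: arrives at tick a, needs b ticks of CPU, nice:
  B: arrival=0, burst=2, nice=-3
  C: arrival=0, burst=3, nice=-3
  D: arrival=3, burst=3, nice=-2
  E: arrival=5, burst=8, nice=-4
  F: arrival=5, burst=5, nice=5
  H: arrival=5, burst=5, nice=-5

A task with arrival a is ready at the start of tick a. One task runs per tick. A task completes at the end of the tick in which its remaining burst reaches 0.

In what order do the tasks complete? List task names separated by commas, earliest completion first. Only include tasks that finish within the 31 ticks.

t=0: vr[B=0 C=0] → run B
t=1: vr[B=1024/1991 C=0] → run C
t=2: vr[B=1024/1991 C=1024/1991] → run B
t=3: vr[C=1024/1991 D=1024/1991] → run C
t=4: vr[C=2048/1991 D=1024/1991] → run D
t=5: vr[C=2048/1991 D=1831424/1578863 E=2048/1991 F=2048/1991 H=2048/1991] → run C
t=6: vr[D=1831424/1578863 E=2048/1991 F=2048/1991 H=2048/1991] → run E
t=7: vr[D=1831424/1578863 E=7160832/4979491 F=2048/1991 H=2048/1991] → run F
t=8: vr[D=1831424/1578863 E=7160832/4979491 F=2724864/666985 H=2048/1991] → run H
t=9: vr[D=1831424/1578863 E=7160832/4979491 F=2724864/666985 H=8430592/6213911] → run D
t=10: vr[D=2850816/1578863 E=7160832/4979491 F=2724864/666985 H=8430592/6213911] → run H
t=11: vr[D=2850816/1578863 E=7160832/4979491 F=2724864/666985 H=10469376/6213911] → run E
t=12: vr[D=2850816/1578863 E=9199616/4979491 F=2724864/666985 H=10469376/6213911] → run H
t=13: vr[D=2850816/1578863 E=9199616/4979491 F=2724864/666985 H=12508160/6213911] → run D
t=14: vr[E=9199616/4979491 F=2724864/666985 H=12508160/6213911] → run E
t=15: vr[E=11238400/4979491 F=2724864/666985 H=12508160/6213911] → run H
t=16: vr[E=11238400/4979491 F=2724864/666985 H=14546944/6213911] → run E
t=17: vr[E=13277184/4979491 F=2724864/666985 H=14546944/6213911] → run H
t=18: vr[E=13277184/4979491 F=2724864/666985] → run E
t=19: vr[E=15315968/4979491 F=2724864/666985] → run E
t=20: vr[E=17354752/4979491 F=2724864/666985] → run E
t=21: vr[E=19393536/4979491 F=2724864/666985] → run E
t=22: vr[F=2724864/666985] → run F
t=23: vr[F=4763648/666985] → run F
t=24: vr[F=6802432/666985] → run F
t=25: vr[F=8841216/666985] → run F
t=26: (idle)
t=27: (idle)
t=28: (idle)
t=29: (idle)
t=30: (idle)

completion order = B, C, D, H, E, F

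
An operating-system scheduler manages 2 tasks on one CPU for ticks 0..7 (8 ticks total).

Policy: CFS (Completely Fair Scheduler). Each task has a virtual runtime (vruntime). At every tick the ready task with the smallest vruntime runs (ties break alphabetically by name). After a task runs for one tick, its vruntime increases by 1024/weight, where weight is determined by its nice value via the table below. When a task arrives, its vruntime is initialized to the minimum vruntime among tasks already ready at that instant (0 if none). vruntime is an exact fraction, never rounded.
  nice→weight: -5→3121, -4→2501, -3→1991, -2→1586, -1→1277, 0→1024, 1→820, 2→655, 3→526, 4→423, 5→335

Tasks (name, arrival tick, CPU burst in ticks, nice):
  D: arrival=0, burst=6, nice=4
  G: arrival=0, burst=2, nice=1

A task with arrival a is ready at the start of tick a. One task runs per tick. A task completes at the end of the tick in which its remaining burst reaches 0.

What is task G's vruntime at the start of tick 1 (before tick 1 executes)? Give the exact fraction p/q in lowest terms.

vruntime(G, start of tick 1) = 0/1

t=0: vr[D=0 G=0] → run D
t=1: vr[D=1024/423 G=0] → run G
t=2: vr[D=1024/423 G=256/205] → run G
t=3: vr[D=1024/423] → run D
t=4: vr[D=2048/423] → run D
t=5: vr[D=1024/141] → run D
t=6: vr[D=4096/423] → run D
t=7: vr[D=5120/423] → run D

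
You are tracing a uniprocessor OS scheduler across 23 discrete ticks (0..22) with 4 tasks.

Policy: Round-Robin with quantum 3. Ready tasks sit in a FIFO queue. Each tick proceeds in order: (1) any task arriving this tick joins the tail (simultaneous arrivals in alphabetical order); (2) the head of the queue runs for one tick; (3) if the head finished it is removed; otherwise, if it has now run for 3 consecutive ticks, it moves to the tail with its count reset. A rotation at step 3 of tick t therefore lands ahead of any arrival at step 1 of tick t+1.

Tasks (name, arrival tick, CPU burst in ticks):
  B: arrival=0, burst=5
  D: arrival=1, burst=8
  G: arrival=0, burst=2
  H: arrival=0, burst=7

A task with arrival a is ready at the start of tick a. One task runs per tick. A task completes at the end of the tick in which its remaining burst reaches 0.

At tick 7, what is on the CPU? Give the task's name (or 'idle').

t=0: queue=[B,G,H] q_used=0 → run B
t=1: queue=[B,G,H,D] q_used=1 → run B
t=2: queue=[B,G,H,D] q_used=2 → run B
t=3: queue=[G,H,D,B] q_used=0 → run G
t=4: queue=[G,H,D,B] q_used=1 → run G
t=5: queue=[H,D,B] q_used=0 → run H
t=6: queue=[H,D,B] q_used=1 → run H
t=7: queue=[H,D,B] q_used=2 → run H
t=8: queue=[D,B,H] q_used=0 → run D
t=9: queue=[D,B,H] q_used=1 → run D
t=10: queue=[D,B,H] q_used=2 → run D
t=11: queue=[B,H,D] q_used=0 → run B
t=12: queue=[B,H,D] q_used=1 → run B
t=13: queue=[H,D] q_used=0 → run H
t=14: queue=[H,D] q_used=1 → run H
t=15: queue=[H,D] q_used=2 → run H
t=16: queue=[D,H] q_used=0 → run D
t=17: queue=[D,H] q_used=1 → run D
t=18: queue=[D,H] q_used=2 → run D
t=19: queue=[H,D] q_used=0 → run H
t=20: queue=[D] q_used=0 → run D
t=21: queue=[D] q_used=1 → run D
t=22: (idle)

running at tick 7 = H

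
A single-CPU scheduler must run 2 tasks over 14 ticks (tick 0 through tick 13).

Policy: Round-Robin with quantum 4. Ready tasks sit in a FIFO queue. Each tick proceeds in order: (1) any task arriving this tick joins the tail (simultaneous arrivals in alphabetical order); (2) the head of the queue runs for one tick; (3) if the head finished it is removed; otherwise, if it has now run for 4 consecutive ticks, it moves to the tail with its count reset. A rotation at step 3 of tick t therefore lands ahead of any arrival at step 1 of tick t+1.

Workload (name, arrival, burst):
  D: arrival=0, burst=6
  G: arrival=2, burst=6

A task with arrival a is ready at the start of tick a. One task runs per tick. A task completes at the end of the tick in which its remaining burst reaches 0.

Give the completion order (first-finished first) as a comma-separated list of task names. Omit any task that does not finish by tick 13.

completion order = D, G

t=0: queue=[D] q_used=0 → run D
t=1: queue=[D] q_used=1 → run D
t=2: queue=[D,G] q_used=2 → run D
t=3: queue=[D,G] q_used=3 → run D
t=4: queue=[G,D] q_used=0 → run G
t=5: queue=[G,D] q_used=1 → run G
t=6: queue=[G,D] q_used=2 → run G
t=7: queue=[G,D] q_used=3 → run G
t=8: queue=[D,G] q_used=0 → run D
t=9: queue=[D,G] q_used=1 → run D
t=10: queue=[G] q_used=0 → run G
t=11: queue=[G] q_used=1 → run G
t=12: (idle)
t=13: (idle)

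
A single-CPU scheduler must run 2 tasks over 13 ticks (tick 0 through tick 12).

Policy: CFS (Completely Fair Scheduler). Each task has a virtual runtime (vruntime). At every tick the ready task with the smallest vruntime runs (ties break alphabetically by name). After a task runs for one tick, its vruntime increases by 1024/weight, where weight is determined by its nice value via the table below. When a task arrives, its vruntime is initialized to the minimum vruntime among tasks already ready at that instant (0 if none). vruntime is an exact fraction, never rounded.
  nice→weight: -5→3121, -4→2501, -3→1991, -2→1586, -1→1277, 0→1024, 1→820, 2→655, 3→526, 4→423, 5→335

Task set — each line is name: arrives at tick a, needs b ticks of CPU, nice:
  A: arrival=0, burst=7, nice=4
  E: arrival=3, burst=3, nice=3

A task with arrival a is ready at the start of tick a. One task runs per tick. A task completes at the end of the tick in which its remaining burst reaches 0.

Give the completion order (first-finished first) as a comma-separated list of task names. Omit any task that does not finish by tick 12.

completion order = E, A

t=0: vr[A=0] → run A
t=1: vr[A=1024/423] → run A
t=2: vr[A=2048/423] → run A
t=3: vr[A=1024/141 E=1024/141] → run A
t=4: vr[A=4096/423 E=1024/141] → run E
t=5: vr[A=4096/423 E=341504/37083] → run E
t=6: vr[A=4096/423 E=413696/37083] → run A
t=7: vr[A=5120/423 E=413696/37083] → run E
t=8: vr[A=5120/423] → run A
t=9: vr[A=2048/141] → run A
t=10: (idle)
t=11: (idle)
t=12: (idle)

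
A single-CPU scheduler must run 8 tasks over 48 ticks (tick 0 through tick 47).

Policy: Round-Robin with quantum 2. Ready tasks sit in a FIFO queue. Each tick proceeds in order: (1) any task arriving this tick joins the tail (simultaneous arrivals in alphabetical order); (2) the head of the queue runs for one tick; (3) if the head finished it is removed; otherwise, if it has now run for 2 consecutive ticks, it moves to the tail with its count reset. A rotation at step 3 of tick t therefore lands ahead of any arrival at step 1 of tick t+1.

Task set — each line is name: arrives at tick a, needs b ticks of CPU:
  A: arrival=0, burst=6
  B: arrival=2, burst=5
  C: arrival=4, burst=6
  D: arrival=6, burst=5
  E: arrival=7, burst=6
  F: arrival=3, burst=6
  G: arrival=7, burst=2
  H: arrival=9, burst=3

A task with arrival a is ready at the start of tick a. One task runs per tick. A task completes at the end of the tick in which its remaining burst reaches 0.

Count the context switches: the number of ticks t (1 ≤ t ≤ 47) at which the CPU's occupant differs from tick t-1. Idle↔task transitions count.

context switches = 20

t=0: queue=[A] q_used=0 → run A
t=1: queue=[A] q_used=1 → run A
t=2: queue=[A,B] q_used=0 → run A
t=3: queue=[A,B,F] q_used=1 → run A
t=4: queue=[B,F,A,C] q_used=0 → run B
t=5: queue=[B,F,A,C] q_used=1 → run B
t=6: queue=[F,A,C,B,D] q_used=0 → run F
t=7: queue=[F,A,C,B,D,E,G] q_used=1 → run F
t=8: queue=[A,C,B,D,E,G,F] q_used=0 → run A
t=9: queue=[A,C,B,D,E,G,F,H] q_used=1 → run A
t=10: queue=[C,B,D,E,G,F,H] q_used=0 → run C
t=11: queue=[C,B,D,E,G,F,H] q_used=1 → run C
t=12: queue=[B,D,E,G,F,H,C] q_used=0 → run B
t=13: queue=[B,D,E,G,F,H,C] q_used=1 → run B
t=14: queue=[D,E,G,F,H,C,B] q_used=0 → run D
t=15: queue=[D,E,G,F,H,C,B] q_used=1 → run D
t=16: queue=[E,G,F,H,C,B,D] q_used=0 → run E
t=17: queue=[E,G,F,H,C,B,D] q_used=1 → run E
t=18: queue=[G,F,H,C,B,D,E] q_used=0 → run G
t=19: queue=[G,F,H,C,B,D,E] q_used=1 → run G
t=20: queue=[F,H,C,B,D,E] q_used=0 → run F
t=21: queue=[F,H,C,B,D,E] q_used=1 → run F
t=22: queue=[H,C,B,D,E,F] q_used=0 → run H
t=23: queue=[H,C,B,D,E,F] q_used=1 → run H
t=24: queue=[C,B,D,E,F,H] q_used=0 → run C
t=25: queue=[C,B,D,E,F,H] q_used=1 → run C
t=26: queue=[B,D,E,F,H,C] q_used=0 → run B
t=27: queue=[D,E,F,H,C] q_used=0 → run D
t=28: queue=[D,E,F,H,C] q_used=1 → run D
t=29: queue=[E,F,H,C,D] q_used=0 → run E
t=30: queue=[E,F,H,C,D] q_used=1 → run E
t=31: queue=[F,H,C,D,E] q_used=0 → run F
t=32: queue=[F,H,C,D,E] q_used=1 → run F
t=33: queue=[H,C,D,E] q_used=0 → run H
t=34: queue=[C,D,E] q_used=0 → run C
t=35: queue=[C,D,E] q_used=1 → run C
t=36: queue=[D,E] q_used=0 → run D
t=37: queue=[E] q_used=0 → run E
t=38: queue=[E] q_used=1 → run E
t=39: (idle)
t=40: (idle)
t=41: (idle)
t=42: (idle)
t=43: (idle)
t=44: (idle)
t=45: (idle)
t=46: (idle)
t=47: (idle)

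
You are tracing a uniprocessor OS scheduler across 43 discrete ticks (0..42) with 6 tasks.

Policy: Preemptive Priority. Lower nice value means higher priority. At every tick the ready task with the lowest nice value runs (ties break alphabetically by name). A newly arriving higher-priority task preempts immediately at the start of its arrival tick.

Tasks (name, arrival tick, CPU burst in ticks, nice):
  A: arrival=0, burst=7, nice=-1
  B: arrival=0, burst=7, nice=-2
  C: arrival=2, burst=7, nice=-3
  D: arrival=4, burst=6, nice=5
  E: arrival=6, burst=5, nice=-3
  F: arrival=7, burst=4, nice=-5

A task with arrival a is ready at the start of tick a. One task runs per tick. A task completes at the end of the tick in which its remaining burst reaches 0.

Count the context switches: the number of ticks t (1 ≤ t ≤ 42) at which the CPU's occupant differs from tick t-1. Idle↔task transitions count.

t=0: ready={A,B} → run B
t=1: ready={A,B} → run B
t=2: ready={A,B,C} → run C
t=3: ready={A,B,C} → run C
t=4: ready={A,B,C,D} → run C
t=5: ready={A,B,C,D} → run C
t=6: ready={A,B,C,D,E} → run C
t=7: ready={A,B,C,D,E,F} → run F
t=8: ready={A,B,C,D,E,F} → run F
t=9: ready={A,B,C,D,E,F} → run F
t=10: ready={A,B,C,D,E,F} → run F
t=11: ready={A,B,C,D,E} → run C
t=12: ready={A,B,C,D,E} → run C
t=13: ready={A,B,D,E} → run E
t=14: ready={A,B,D,E} → run E
t=15: ready={A,B,D,E} → run E
t=16: ready={A,B,D,E} → run E
t=17: ready={A,B,D,E} → run E
t=18: ready={A,B,D} → run B
t=19: ready={A,B,D} → run B
t=20: ready={A,B,D} → run B
t=21: ready={A,B,D} → run B
t=22: ready={A,B,D} → run B
t=23: ready={A,D} → run A
t=24: ready={A,D} → run A
t=25: ready={A,D} → run A
t=26: ready={A,D} → run A
t=27: ready={A,D} → run A
t=28: ready={A,D} → run A
t=29: ready={A,D} → run A
t=30: ready={D} → run D
t=31: ready={D} → run D
t=32: ready={D} → run D
t=33: ready={D} → run D
t=34: ready={D} → run D
t=35: ready={D} → run D
t=36: (idle)
t=37: (idle)
t=38: (idle)
t=39: (idle)
t=40: (idle)
t=41: (idle)
t=42: (idle)

context switches = 8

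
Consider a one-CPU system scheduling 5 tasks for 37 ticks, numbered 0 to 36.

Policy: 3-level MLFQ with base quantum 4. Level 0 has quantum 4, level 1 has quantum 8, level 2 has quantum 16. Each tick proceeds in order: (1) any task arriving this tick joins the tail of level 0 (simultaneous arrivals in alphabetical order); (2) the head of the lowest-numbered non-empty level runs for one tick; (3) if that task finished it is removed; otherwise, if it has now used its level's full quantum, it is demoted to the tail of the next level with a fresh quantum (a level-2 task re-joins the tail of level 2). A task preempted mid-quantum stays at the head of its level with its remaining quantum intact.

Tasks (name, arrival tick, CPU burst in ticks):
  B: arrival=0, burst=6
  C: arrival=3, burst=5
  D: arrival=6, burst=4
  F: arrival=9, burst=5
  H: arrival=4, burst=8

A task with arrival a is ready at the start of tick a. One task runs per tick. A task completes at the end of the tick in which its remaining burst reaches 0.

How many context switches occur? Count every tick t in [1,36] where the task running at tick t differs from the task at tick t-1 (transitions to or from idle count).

t=0: L0/L1/L2 = B/-/- → run B
t=1: L0/L1/L2 = B/-/- → run B
t=2: L0/L1/L2 = B/-/- → run B
t=3: L0/L1/L2 = BC/-/- → run B
t=4: L0/L1/L2 = CH/B/- → run C
t=5: L0/L1/L2 = CH/B/- → run C
t=6: L0/L1/L2 = CHD/B/- → run C
t=7: L0/L1/L2 = CHD/B/- → run C
t=8: L0/L1/L2 = HD/BC/- → run H
t=9: L0/L1/L2 = HDF/BC/- → run H
t=10: L0/L1/L2 = HDF/BC/- → run H
t=11: L0/L1/L2 = HDF/BC/- → run H
t=12: L0/L1/L2 = DF/BCH/- → run D
t=13: L0/L1/L2 = DF/BCH/- → run D
t=14: L0/L1/L2 = DF/BCH/- → run D
t=15: L0/L1/L2 = DF/BCH/- → run D
t=16: L0/L1/L2 = F/BCH/- → run F
t=17: L0/L1/L2 = F/BCH/- → run F
t=18: L0/L1/L2 = F/BCH/- → run F
t=19: L0/L1/L2 = F/BCH/- → run F
t=20: L0/L1/L2 = -/BCHF/- → run B
t=21: L0/L1/L2 = -/BCHF/- → run B
t=22: L0/L1/L2 = -/CHF/- → run C
t=23: L0/L1/L2 = -/HF/- → run H
t=24: L0/L1/L2 = -/HF/- → run H
t=25: L0/L1/L2 = -/HF/- → run H
t=26: L0/L1/L2 = -/HF/- → run H
t=27: L0/L1/L2 = -/F/- → run F
t=28: (idle)
t=29: (idle)
t=30: (idle)
t=31: (idle)
t=32: (idle)
t=33: (idle)
t=34: (idle)
t=35: (idle)
t=36: (idle)

context switches = 9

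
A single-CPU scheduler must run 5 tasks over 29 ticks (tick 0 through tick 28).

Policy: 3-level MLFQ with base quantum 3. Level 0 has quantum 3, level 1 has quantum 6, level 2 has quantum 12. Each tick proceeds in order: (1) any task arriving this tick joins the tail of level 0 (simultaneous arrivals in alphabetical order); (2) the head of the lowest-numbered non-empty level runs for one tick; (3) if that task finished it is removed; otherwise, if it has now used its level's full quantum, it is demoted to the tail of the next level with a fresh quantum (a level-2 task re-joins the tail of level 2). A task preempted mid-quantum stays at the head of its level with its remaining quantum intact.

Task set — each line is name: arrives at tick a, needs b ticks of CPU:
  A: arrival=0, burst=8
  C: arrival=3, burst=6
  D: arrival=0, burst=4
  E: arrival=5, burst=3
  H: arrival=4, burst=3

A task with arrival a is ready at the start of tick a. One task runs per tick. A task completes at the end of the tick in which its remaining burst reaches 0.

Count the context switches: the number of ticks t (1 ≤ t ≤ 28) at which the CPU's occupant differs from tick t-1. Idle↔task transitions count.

context switches = 8

t=0: L0/L1/L2 = AD/-/- → run A
t=1: L0/L1/L2 = AD/-/- → run A
t=2: L0/L1/L2 = AD/-/- → run A
t=3: L0/L1/L2 = DC/A/- → run D
t=4: L0/L1/L2 = DCH/A/- → run D
t=5: L0/L1/L2 = DCHE/A/- → run D
t=6: L0/L1/L2 = CHE/AD/- → run C
t=7: L0/L1/L2 = CHE/AD/- → run C
t=8: L0/L1/L2 = CHE/AD/- → run C
t=9: L0/L1/L2 = HE/ADC/- → run H
t=10: L0/L1/L2 = HE/ADC/- → run H
t=11: L0/L1/L2 = HE/ADC/- → run H
t=12: L0/L1/L2 = E/ADC/- → run E
t=13: L0/L1/L2 = E/ADC/- → run E
t=14: L0/L1/L2 = E/ADC/- → run E
t=15: L0/L1/L2 = -/ADC/- → run A
t=16: L0/L1/L2 = -/ADC/- → run A
t=17: L0/L1/L2 = -/ADC/- → run A
t=18: L0/L1/L2 = -/ADC/- → run A
t=19: L0/L1/L2 = -/ADC/- → run A
t=20: L0/L1/L2 = -/DC/- → run D
t=21: L0/L1/L2 = -/C/- → run C
t=22: L0/L1/L2 = -/C/- → run C
t=23: L0/L1/L2 = -/C/- → run C
t=24: (idle)
t=25: (idle)
t=26: (idle)
t=27: (idle)
t=28: (idle)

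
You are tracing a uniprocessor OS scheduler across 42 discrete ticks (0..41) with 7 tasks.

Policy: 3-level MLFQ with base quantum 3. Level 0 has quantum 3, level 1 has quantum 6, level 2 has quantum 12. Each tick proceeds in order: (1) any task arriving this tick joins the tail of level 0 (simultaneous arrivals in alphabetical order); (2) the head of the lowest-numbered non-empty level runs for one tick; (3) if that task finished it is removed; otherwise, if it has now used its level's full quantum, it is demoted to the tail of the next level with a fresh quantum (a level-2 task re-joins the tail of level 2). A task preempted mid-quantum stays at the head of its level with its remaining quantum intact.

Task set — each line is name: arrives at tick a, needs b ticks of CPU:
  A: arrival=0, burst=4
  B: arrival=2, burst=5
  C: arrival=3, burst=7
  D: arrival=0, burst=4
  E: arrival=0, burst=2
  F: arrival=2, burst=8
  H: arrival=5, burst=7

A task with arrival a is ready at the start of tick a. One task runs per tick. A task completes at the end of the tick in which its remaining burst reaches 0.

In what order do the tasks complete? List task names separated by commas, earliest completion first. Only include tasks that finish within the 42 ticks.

completion order = E, A, D, B, F, C, H

t=0: L0/L1/L2 = ADE/-/- → run A
t=1: L0/L1/L2 = ADE/-/- → run A
t=2: L0/L1/L2 = ADEBF/-/- → run A
t=3: L0/L1/L2 = DEBFC/A/- → run D
t=4: L0/L1/L2 = DEBFC/A/- → run D
t=5: L0/L1/L2 = DEBFCH/A/- → run D
t=6: L0/L1/L2 = EBFCH/AD/- → run E
t=7: L0/L1/L2 = EBFCH/AD/- → run E
t=8: L0/L1/L2 = BFCH/AD/- → run B
t=9: L0/L1/L2 = BFCH/AD/- → run B
t=10: L0/L1/L2 = BFCH/AD/- → run B
t=11: L0/L1/L2 = FCH/ADB/- → run F
t=12: L0/L1/L2 = FCH/ADB/- → run F
t=13: L0/L1/L2 = FCH/ADB/- → run F
t=14: L0/L1/L2 = CH/ADBF/- → run C
t=15: L0/L1/L2 = CH/ADBF/- → run C
t=16: L0/L1/L2 = CH/ADBF/- → run C
t=17: L0/L1/L2 = H/ADBFC/- → run H
t=18: L0/L1/L2 = H/ADBFC/- → run H
t=19: L0/L1/L2 = H/ADBFC/- → run H
t=20: L0/L1/L2 = -/ADBFCH/- → run A
t=21: L0/L1/L2 = -/DBFCH/- → run D
t=22: L0/L1/L2 = -/BFCH/- → run B
t=23: L0/L1/L2 = -/BFCH/- → run B
t=24: L0/L1/L2 = -/FCH/- → run F
t=25: L0/L1/L2 = -/FCH/- → run F
t=26: L0/L1/L2 = -/FCH/- → run F
t=27: L0/L1/L2 = -/FCH/- → run F
t=28: L0/L1/L2 = -/FCH/- → run F
t=29: L0/L1/L2 = -/CH/- → run C
t=30: L0/L1/L2 = -/CH/- → run C
t=31: L0/L1/L2 = -/CH/- → run C
t=32: L0/L1/L2 = -/CH/- → run C
t=33: L0/L1/L2 = -/H/- → run H
t=34: L0/L1/L2 = -/H/- → run H
t=35: L0/L1/L2 = -/H/- → run H
t=36: L0/L1/L2 = -/H/- → run H
t=37: (idle)
t=38: (idle)
t=39: (idle)
t=40: (idle)
t=41: (idle)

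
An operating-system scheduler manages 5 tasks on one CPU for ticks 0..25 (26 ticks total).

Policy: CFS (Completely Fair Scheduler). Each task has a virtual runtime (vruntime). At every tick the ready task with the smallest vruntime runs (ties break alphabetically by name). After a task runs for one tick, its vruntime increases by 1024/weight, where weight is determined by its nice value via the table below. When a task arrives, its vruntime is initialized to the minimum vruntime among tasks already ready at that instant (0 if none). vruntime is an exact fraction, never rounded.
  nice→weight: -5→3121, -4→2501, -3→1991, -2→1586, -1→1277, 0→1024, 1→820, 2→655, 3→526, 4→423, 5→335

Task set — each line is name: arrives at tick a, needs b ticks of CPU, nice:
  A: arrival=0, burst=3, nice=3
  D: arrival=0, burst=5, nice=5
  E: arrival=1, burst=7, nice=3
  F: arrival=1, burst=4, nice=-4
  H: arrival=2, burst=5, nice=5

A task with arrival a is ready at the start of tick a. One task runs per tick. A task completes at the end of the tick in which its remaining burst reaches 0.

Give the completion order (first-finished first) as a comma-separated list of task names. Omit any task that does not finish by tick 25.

t=0: vr[A=0 D=0] → run A
t=1: vr[A=512/263 D=0 E=0 F=0] → run D
t=2: vr[A=512/263 D=1024/335 E=0 F=0 H=0] → run E
t=3: vr[A=512/263 D=1024/335 E=512/263 F=0 H=0] → run F
t=4: vr[A=512/263 D=1024/335 E=512/263 F=1024/2501 H=0] → run H
t=5: vr[A=512/263 D=1024/335 E=512/263 F=1024/2501 H=1024/335] → run F
t=6: vr[A=512/263 D=1024/335 E=512/263 F=2048/2501 H=1024/335] → run F
t=7: vr[A=512/263 D=1024/335 E=512/263 F=3072/2501 H=1024/335] → run F
t=8: vr[A=512/263 D=1024/335 E=512/263 H=1024/335] → run A
t=9: vr[A=1024/263 D=1024/335 E=512/263 H=1024/335] → run E
t=10: vr[A=1024/263 D=1024/335 E=1024/263 H=1024/335] → run D
t=11: vr[A=1024/263 D=2048/335 E=1024/263 H=1024/335] → run H
t=12: vr[A=1024/263 D=2048/335 E=1024/263 H=2048/335] → run A
t=13: vr[D=2048/335 E=1024/263 H=2048/335] → run E
t=14: vr[D=2048/335 E=1536/263 H=2048/335] → run E
t=15: vr[D=2048/335 E=2048/263 H=2048/335] → run D
t=16: vr[D=3072/335 E=2048/263 H=2048/335] → run H
t=17: vr[D=3072/335 E=2048/263 H=3072/335] → run E
t=18: vr[D=3072/335 E=2560/263 H=3072/335] → run D
t=19: vr[D=4096/335 E=2560/263 H=3072/335] → run H
t=20: vr[D=4096/335 E=2560/263 H=4096/335] → run E
t=21: vr[D=4096/335 E=3072/263 H=4096/335] → run E
t=22: vr[D=4096/335 H=4096/335] → run D
t=23: vr[H=4096/335] → run H
t=24: (idle)
t=25: (idle)

completion order = F, A, E, D, H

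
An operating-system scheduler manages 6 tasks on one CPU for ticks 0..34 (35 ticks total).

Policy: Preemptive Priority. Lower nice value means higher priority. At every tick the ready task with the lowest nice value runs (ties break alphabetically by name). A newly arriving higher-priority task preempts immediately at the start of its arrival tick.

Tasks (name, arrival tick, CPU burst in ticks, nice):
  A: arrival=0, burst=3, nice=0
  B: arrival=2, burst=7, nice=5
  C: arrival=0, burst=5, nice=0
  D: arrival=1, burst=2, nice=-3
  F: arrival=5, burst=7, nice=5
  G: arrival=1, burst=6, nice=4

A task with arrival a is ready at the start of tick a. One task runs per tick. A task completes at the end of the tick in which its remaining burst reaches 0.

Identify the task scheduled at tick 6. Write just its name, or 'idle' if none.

running at tick 6 = C

t=0: ready={A,C} → run A
t=1: ready={A,C,D,G} → run D
t=2: ready={A,B,C,D,G} → run D
t=3: ready={A,B,C,G} → run A
t=4: ready={A,B,C,G} → run A
t=5: ready={B,C,F,G} → run C
t=6: ready={B,C,F,G} → run C
t=7: ready={B,C,F,G} → run C
t=8: ready={B,C,F,G} → run C
t=9: ready={B,C,F,G} → run C
t=10: ready={B,F,G} → run G
t=11: ready={B,F,G} → run G
t=12: ready={B,F,G} → run G
t=13: ready={B,F,G} → run G
t=14: ready={B,F,G} → run G
t=15: ready={B,F,G} → run G
t=16: ready={B,F} → run B
t=17: ready={B,F} → run B
t=18: ready={B,F} → run B
t=19: ready={B,F} → run B
t=20: ready={B,F} → run B
t=21: ready={B,F} → run B
t=22: ready={B,F} → run B
t=23: ready={F} → run F
t=24: ready={F} → run F
t=25: ready={F} → run F
t=26: ready={F} → run F
t=27: ready={F} → run F
t=28: ready={F} → run F
t=29: ready={F} → run F
t=30: (idle)
t=31: (idle)
t=32: (idle)
t=33: (idle)
t=34: (idle)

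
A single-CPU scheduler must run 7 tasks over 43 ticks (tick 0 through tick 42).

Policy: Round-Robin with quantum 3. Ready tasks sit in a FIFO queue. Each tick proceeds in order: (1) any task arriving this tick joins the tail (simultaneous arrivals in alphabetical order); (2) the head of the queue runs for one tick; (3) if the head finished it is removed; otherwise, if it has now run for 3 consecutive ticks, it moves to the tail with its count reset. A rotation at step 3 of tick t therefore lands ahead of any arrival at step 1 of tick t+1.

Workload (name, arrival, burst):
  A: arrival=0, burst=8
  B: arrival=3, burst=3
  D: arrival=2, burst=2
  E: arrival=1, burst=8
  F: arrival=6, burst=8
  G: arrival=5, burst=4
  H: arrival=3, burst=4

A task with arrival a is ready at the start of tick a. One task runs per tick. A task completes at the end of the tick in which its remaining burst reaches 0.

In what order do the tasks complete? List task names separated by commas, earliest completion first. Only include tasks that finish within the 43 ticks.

t=0: queue=[A] q_used=0 → run A
t=1: queue=[A,E] q_used=1 → run A
t=2: queue=[A,E,D] q_used=2 → run A
t=3: queue=[E,D,A,B,H] q_used=0 → run E
t=4: queue=[E,D,A,B,H] q_used=1 → run E
t=5: queue=[E,D,A,B,H,G] q_used=2 → run E
t=6: queue=[D,A,B,H,G,E,F] q_used=0 → run D
t=7: queue=[D,A,B,H,G,E,F] q_used=1 → run D
t=8: queue=[A,B,H,G,E,F] q_used=0 → run A
t=9: queue=[A,B,H,G,E,F] q_used=1 → run A
t=10: queue=[A,B,H,G,E,F] q_used=2 → run A
t=11: queue=[B,H,G,E,F,A] q_used=0 → run B
t=12: queue=[B,H,G,E,F,A] q_used=1 → run B
t=13: queue=[B,H,G,E,F,A] q_used=2 → run B
t=14: queue=[H,G,E,F,A] q_used=0 → run H
t=15: queue=[H,G,E,F,A] q_used=1 → run H
t=16: queue=[H,G,E,F,A] q_used=2 → run H
t=17: queue=[G,E,F,A,H] q_used=0 → run G
t=18: queue=[G,E,F,A,H] q_used=1 → run G
t=19: queue=[G,E,F,A,H] q_used=2 → run G
t=20: queue=[E,F,A,H,G] q_used=0 → run E
t=21: queue=[E,F,A,H,G] q_used=1 → run E
t=22: queue=[E,F,A,H,G] q_used=2 → run E
t=23: queue=[F,A,H,G,E] q_used=0 → run F
t=24: queue=[F,A,H,G,E] q_used=1 → run F
t=25: queue=[F,A,H,G,E] q_used=2 → run F
t=26: queue=[A,H,G,E,F] q_used=0 → run A
t=27: queue=[A,H,G,E,F] q_used=1 → run A
t=28: queue=[H,G,E,F] q_used=0 → run H
t=29: queue=[G,E,F] q_used=0 → run G
t=30: queue=[E,F] q_used=0 → run E
t=31: queue=[E,F] q_used=1 → run E
t=32: queue=[F] q_used=0 → run F
t=33: queue=[F] q_used=1 → run F
t=34: queue=[F] q_used=2 → run F
t=35: queue=[F] q_used=0 → run F
t=36: queue=[F] q_used=1 → run F
t=37: (idle)
t=38: (idle)
t=39: (idle)
t=40: (idle)
t=41: (idle)
t=42: (idle)

completion order = D, B, A, H, G, E, F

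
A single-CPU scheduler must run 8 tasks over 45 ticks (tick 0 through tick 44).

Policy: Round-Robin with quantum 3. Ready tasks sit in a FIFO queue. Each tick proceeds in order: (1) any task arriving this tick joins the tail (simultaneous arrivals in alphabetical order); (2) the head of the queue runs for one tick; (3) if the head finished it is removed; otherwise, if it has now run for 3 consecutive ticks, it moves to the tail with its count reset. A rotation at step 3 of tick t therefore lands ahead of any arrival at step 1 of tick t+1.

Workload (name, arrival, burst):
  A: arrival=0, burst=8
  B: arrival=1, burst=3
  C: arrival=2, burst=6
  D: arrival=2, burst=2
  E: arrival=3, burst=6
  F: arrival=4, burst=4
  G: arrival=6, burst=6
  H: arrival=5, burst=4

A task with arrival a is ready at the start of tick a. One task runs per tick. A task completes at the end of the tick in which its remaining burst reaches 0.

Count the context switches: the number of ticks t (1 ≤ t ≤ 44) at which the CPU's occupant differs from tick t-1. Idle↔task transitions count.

t=0: queue=[A] q_used=0 → run A
t=1: queue=[A,B] q_used=1 → run A
t=2: queue=[A,B,C,D] q_used=2 → run A
t=3: queue=[B,C,D,A,E] q_used=0 → run B
t=4: queue=[B,C,D,A,E,F] q_used=1 → run B
t=5: queue=[B,C,D,A,E,F,H] q_used=2 → run B
t=6: queue=[C,D,A,E,F,H,G] q_used=0 → run C
t=7: queue=[C,D,A,E,F,H,G] q_used=1 → run C
t=8: queue=[C,D,A,E,F,H,G] q_used=2 → run C
t=9: queue=[D,A,E,F,H,G,C] q_used=0 → run D
t=10: queue=[D,A,E,F,H,G,C] q_used=1 → run D
t=11: queue=[A,E,F,H,G,C] q_used=0 → run A
t=12: queue=[A,E,F,H,G,C] q_used=1 → run A
t=13: queue=[A,E,F,H,G,C] q_used=2 → run A
t=14: queue=[E,F,H,G,C,A] q_used=0 → run E
t=15: queue=[E,F,H,G,C,A] q_used=1 → run E
t=16: queue=[E,F,H,G,C,A] q_used=2 → run E
t=17: queue=[F,H,G,C,A,E] q_used=0 → run F
t=18: queue=[F,H,G,C,A,E] q_used=1 → run F
t=19: queue=[F,H,G,C,A,E] q_used=2 → run F
t=20: queue=[H,G,C,A,E,F] q_used=0 → run H
t=21: queue=[H,G,C,A,E,F] q_used=1 → run H
t=22: queue=[H,G,C,A,E,F] q_used=2 → run H
t=23: queue=[G,C,A,E,F,H] q_used=0 → run G
t=24: queue=[G,C,A,E,F,H] q_used=1 → run G
t=25: queue=[G,C,A,E,F,H] q_used=2 → run G
t=26: queue=[C,A,E,F,H,G] q_used=0 → run C
t=27: queue=[C,A,E,F,H,G] q_used=1 → run C
t=28: queue=[C,A,E,F,H,G] q_used=2 → run C
t=29: queue=[A,E,F,H,G] q_used=0 → run A
t=30: queue=[A,E,F,H,G] q_used=1 → run A
t=31: queue=[E,F,H,G] q_used=0 → run E
t=32: queue=[E,F,H,G] q_used=1 → run E
t=33: queue=[E,F,H,G] q_used=2 → run E
t=34: queue=[F,H,G] q_used=0 → run F
t=35: queue=[H,G] q_used=0 → run H
t=36: queue=[G] q_used=0 → run G
t=37: queue=[G] q_used=1 → run G
t=38: queue=[G] q_used=2 → run G
t=39: (idle)
t=40: (idle)
t=41: (idle)
t=42: (idle)
t=43: (idle)
t=44: (idle)

context switches = 15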